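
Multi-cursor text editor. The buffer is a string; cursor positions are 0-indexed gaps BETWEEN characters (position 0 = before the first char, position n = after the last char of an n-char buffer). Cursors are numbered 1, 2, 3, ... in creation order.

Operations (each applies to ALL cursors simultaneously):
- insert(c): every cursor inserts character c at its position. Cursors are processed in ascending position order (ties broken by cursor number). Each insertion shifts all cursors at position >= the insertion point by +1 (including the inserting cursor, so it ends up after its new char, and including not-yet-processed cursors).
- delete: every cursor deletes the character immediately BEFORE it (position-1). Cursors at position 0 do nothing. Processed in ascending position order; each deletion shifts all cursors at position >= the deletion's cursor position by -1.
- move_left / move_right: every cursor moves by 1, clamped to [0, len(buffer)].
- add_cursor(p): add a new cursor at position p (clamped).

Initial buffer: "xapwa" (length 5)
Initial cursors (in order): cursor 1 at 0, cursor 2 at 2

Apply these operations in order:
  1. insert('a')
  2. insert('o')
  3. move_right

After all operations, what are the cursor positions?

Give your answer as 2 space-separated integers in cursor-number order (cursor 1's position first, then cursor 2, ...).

After op 1 (insert('a')): buffer="axaapwa" (len 7), cursors c1@1 c2@4, authorship 1..2...
After op 2 (insert('o')): buffer="aoxaaopwa" (len 9), cursors c1@2 c2@6, authorship 11..22...
After op 3 (move_right): buffer="aoxaaopwa" (len 9), cursors c1@3 c2@7, authorship 11..22...

Answer: 3 7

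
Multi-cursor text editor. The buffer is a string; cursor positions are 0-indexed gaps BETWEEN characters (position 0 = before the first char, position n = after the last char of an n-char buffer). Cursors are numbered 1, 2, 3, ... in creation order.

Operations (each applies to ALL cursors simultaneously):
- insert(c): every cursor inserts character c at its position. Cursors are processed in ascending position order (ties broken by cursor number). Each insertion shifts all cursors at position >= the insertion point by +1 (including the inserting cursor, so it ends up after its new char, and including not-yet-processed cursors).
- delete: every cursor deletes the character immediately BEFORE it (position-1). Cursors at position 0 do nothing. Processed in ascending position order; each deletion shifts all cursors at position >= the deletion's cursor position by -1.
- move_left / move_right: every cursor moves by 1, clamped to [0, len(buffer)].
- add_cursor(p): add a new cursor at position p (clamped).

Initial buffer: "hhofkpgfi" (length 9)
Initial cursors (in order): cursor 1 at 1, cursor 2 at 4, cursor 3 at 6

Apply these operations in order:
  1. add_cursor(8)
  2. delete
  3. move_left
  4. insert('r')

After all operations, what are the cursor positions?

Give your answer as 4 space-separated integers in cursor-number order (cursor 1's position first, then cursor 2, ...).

Answer: 1 3 5 7

Derivation:
After op 1 (add_cursor(8)): buffer="hhofkpgfi" (len 9), cursors c1@1 c2@4 c3@6 c4@8, authorship .........
After op 2 (delete): buffer="hokgi" (len 5), cursors c1@0 c2@2 c3@3 c4@4, authorship .....
After op 3 (move_left): buffer="hokgi" (len 5), cursors c1@0 c2@1 c3@2 c4@3, authorship .....
After op 4 (insert('r')): buffer="rhrorkrgi" (len 9), cursors c1@1 c2@3 c3@5 c4@7, authorship 1.2.3.4..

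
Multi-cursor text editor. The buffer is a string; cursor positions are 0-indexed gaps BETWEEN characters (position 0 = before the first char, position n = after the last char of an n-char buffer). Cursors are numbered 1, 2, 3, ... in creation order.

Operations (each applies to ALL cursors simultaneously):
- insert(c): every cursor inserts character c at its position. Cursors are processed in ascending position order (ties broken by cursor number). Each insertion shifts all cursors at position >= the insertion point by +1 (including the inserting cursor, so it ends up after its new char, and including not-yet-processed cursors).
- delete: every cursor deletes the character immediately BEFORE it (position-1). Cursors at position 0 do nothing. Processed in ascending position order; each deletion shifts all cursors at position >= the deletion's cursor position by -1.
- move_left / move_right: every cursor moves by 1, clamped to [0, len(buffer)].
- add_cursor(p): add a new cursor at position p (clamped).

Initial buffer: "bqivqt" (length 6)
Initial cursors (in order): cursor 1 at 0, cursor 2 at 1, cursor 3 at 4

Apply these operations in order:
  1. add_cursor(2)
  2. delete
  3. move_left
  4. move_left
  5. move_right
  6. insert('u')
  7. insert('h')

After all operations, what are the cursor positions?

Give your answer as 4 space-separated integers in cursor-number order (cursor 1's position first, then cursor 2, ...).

Answer: 9 9 9 9

Derivation:
After op 1 (add_cursor(2)): buffer="bqivqt" (len 6), cursors c1@0 c2@1 c4@2 c3@4, authorship ......
After op 2 (delete): buffer="iqt" (len 3), cursors c1@0 c2@0 c4@0 c3@1, authorship ...
After op 3 (move_left): buffer="iqt" (len 3), cursors c1@0 c2@0 c3@0 c4@0, authorship ...
After op 4 (move_left): buffer="iqt" (len 3), cursors c1@0 c2@0 c3@0 c4@0, authorship ...
After op 5 (move_right): buffer="iqt" (len 3), cursors c1@1 c2@1 c3@1 c4@1, authorship ...
After op 6 (insert('u')): buffer="iuuuuqt" (len 7), cursors c1@5 c2@5 c3@5 c4@5, authorship .1234..
After op 7 (insert('h')): buffer="iuuuuhhhhqt" (len 11), cursors c1@9 c2@9 c3@9 c4@9, authorship .12341234..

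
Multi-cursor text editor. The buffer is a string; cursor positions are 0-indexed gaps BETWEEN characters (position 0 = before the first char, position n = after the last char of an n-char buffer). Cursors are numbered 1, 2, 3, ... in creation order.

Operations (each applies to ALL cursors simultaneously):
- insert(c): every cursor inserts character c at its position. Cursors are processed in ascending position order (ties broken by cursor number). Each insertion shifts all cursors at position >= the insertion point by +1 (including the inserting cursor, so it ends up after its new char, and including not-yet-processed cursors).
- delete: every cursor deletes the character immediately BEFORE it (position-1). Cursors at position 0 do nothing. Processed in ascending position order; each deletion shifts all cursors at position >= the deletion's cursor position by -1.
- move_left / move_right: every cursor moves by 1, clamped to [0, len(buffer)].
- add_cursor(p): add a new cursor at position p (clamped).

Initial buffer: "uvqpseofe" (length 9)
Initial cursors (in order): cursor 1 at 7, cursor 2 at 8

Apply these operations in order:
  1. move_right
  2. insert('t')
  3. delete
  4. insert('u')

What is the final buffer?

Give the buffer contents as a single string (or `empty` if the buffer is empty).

Answer: uvqpseofueu

Derivation:
After op 1 (move_right): buffer="uvqpseofe" (len 9), cursors c1@8 c2@9, authorship .........
After op 2 (insert('t')): buffer="uvqpseoftet" (len 11), cursors c1@9 c2@11, authorship ........1.2
After op 3 (delete): buffer="uvqpseofe" (len 9), cursors c1@8 c2@9, authorship .........
After op 4 (insert('u')): buffer="uvqpseofueu" (len 11), cursors c1@9 c2@11, authorship ........1.2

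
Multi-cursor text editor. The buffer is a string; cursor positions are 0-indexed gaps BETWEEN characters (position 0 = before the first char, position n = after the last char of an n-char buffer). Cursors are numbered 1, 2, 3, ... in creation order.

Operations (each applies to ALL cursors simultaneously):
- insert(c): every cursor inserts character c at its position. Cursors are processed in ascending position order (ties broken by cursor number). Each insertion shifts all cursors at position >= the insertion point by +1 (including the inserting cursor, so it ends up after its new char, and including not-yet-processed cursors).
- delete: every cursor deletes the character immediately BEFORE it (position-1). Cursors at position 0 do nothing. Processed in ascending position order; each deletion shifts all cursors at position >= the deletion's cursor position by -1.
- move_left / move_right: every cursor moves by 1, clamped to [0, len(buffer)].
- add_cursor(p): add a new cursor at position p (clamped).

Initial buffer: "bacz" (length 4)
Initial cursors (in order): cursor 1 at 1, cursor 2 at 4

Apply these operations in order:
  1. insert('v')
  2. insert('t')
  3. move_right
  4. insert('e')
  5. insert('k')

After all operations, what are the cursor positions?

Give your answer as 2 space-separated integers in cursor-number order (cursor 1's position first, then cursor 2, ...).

Answer: 6 12

Derivation:
After op 1 (insert('v')): buffer="bvaczv" (len 6), cursors c1@2 c2@6, authorship .1...2
After op 2 (insert('t')): buffer="bvtaczvt" (len 8), cursors c1@3 c2@8, authorship .11...22
After op 3 (move_right): buffer="bvtaczvt" (len 8), cursors c1@4 c2@8, authorship .11...22
After op 4 (insert('e')): buffer="bvtaeczvte" (len 10), cursors c1@5 c2@10, authorship .11.1..222
After op 5 (insert('k')): buffer="bvtaekczvtek" (len 12), cursors c1@6 c2@12, authorship .11.11..2222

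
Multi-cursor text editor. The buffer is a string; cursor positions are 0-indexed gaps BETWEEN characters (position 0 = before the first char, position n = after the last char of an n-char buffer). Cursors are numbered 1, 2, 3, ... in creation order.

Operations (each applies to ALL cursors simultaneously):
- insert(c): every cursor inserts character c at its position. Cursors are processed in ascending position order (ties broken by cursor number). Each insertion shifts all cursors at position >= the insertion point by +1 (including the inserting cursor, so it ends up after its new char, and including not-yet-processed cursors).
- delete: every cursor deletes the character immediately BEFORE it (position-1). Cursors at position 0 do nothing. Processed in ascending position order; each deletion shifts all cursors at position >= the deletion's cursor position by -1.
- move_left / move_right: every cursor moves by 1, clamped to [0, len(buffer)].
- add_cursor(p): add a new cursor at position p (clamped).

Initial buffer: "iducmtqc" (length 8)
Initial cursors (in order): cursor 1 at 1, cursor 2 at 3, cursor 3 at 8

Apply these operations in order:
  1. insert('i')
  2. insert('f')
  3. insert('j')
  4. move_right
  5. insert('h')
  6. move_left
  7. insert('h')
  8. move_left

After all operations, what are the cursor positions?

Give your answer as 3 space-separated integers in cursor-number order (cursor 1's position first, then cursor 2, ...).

After op 1 (insert('i')): buffer="iiduicmtqci" (len 11), cursors c1@2 c2@5 c3@11, authorship .1..2.....3
After op 2 (insert('f')): buffer="iifduifcmtqcif" (len 14), cursors c1@3 c2@7 c3@14, authorship .11..22.....33
After op 3 (insert('j')): buffer="iifjduifjcmtqcifj" (len 17), cursors c1@4 c2@9 c3@17, authorship .111..222.....333
After op 4 (move_right): buffer="iifjduifjcmtqcifj" (len 17), cursors c1@5 c2@10 c3@17, authorship .111..222.....333
After op 5 (insert('h')): buffer="iifjdhuifjchmtqcifjh" (len 20), cursors c1@6 c2@12 c3@20, authorship .111.1.222.2....3333
After op 6 (move_left): buffer="iifjdhuifjchmtqcifjh" (len 20), cursors c1@5 c2@11 c3@19, authorship .111.1.222.2....3333
After op 7 (insert('h')): buffer="iifjdhhuifjchhmtqcifjhh" (len 23), cursors c1@6 c2@13 c3@22, authorship .111.11.222.22....33333
After op 8 (move_left): buffer="iifjdhhuifjchhmtqcifjhh" (len 23), cursors c1@5 c2@12 c3@21, authorship .111.11.222.22....33333

Answer: 5 12 21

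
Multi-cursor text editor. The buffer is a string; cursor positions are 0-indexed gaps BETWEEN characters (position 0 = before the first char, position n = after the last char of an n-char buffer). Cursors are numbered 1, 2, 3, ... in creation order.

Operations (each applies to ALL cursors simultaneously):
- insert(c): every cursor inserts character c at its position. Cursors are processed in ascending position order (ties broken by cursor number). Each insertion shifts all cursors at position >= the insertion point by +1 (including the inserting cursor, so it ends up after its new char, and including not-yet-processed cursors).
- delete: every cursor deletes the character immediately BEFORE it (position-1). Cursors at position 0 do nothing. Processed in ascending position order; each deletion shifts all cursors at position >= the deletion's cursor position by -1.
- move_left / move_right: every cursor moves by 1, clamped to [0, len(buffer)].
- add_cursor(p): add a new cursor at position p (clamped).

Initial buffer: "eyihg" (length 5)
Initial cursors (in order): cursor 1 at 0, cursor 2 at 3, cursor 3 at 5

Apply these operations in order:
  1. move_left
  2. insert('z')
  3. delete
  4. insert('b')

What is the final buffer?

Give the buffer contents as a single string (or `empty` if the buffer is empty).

After op 1 (move_left): buffer="eyihg" (len 5), cursors c1@0 c2@2 c3@4, authorship .....
After op 2 (insert('z')): buffer="zeyzihzg" (len 8), cursors c1@1 c2@4 c3@7, authorship 1..2..3.
After op 3 (delete): buffer="eyihg" (len 5), cursors c1@0 c2@2 c3@4, authorship .....
After op 4 (insert('b')): buffer="beybihbg" (len 8), cursors c1@1 c2@4 c3@7, authorship 1..2..3.

Answer: beybihbg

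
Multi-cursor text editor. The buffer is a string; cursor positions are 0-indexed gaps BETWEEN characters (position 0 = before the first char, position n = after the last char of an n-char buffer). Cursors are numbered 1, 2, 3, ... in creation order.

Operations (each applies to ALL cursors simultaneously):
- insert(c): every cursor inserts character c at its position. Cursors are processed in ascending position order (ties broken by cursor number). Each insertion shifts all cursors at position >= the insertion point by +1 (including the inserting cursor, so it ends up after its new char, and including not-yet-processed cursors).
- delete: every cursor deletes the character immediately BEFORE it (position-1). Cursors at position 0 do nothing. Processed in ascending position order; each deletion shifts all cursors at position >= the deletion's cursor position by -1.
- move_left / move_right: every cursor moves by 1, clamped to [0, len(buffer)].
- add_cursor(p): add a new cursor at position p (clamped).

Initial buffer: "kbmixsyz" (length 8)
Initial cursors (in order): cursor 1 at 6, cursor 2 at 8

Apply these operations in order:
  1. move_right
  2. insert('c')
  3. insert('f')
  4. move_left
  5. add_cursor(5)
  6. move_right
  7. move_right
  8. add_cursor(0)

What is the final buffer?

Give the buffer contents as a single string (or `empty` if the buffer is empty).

After op 1 (move_right): buffer="kbmixsyz" (len 8), cursors c1@7 c2@8, authorship ........
After op 2 (insert('c')): buffer="kbmixsyczc" (len 10), cursors c1@8 c2@10, authorship .......1.2
After op 3 (insert('f')): buffer="kbmixsycfzcf" (len 12), cursors c1@9 c2@12, authorship .......11.22
After op 4 (move_left): buffer="kbmixsycfzcf" (len 12), cursors c1@8 c2@11, authorship .......11.22
After op 5 (add_cursor(5)): buffer="kbmixsycfzcf" (len 12), cursors c3@5 c1@8 c2@11, authorship .......11.22
After op 6 (move_right): buffer="kbmixsycfzcf" (len 12), cursors c3@6 c1@9 c2@12, authorship .......11.22
After op 7 (move_right): buffer="kbmixsycfzcf" (len 12), cursors c3@7 c1@10 c2@12, authorship .......11.22
After op 8 (add_cursor(0)): buffer="kbmixsycfzcf" (len 12), cursors c4@0 c3@7 c1@10 c2@12, authorship .......11.22

Answer: kbmixsycfzcf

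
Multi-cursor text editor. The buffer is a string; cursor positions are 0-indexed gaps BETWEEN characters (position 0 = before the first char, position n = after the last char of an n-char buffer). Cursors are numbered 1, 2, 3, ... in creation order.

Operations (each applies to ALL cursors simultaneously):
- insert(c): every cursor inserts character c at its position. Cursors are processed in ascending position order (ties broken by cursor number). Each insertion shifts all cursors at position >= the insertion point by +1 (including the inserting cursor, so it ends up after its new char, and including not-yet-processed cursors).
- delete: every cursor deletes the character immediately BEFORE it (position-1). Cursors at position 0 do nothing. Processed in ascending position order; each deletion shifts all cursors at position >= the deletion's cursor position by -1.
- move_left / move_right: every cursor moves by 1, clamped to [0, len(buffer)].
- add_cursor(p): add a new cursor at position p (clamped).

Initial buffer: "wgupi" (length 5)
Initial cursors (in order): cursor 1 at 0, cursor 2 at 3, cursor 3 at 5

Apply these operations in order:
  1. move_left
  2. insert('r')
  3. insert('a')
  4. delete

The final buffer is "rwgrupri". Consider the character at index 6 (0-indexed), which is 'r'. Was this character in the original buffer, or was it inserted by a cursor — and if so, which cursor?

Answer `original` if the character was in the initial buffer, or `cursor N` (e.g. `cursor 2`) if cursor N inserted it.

After op 1 (move_left): buffer="wgupi" (len 5), cursors c1@0 c2@2 c3@4, authorship .....
After op 2 (insert('r')): buffer="rwgrupri" (len 8), cursors c1@1 c2@4 c3@7, authorship 1..2..3.
After op 3 (insert('a')): buffer="rawgrauprai" (len 11), cursors c1@2 c2@6 c3@10, authorship 11..22..33.
After op 4 (delete): buffer="rwgrupri" (len 8), cursors c1@1 c2@4 c3@7, authorship 1..2..3.
Authorship (.=original, N=cursor N): 1 . . 2 . . 3 .
Index 6: author = 3

Answer: cursor 3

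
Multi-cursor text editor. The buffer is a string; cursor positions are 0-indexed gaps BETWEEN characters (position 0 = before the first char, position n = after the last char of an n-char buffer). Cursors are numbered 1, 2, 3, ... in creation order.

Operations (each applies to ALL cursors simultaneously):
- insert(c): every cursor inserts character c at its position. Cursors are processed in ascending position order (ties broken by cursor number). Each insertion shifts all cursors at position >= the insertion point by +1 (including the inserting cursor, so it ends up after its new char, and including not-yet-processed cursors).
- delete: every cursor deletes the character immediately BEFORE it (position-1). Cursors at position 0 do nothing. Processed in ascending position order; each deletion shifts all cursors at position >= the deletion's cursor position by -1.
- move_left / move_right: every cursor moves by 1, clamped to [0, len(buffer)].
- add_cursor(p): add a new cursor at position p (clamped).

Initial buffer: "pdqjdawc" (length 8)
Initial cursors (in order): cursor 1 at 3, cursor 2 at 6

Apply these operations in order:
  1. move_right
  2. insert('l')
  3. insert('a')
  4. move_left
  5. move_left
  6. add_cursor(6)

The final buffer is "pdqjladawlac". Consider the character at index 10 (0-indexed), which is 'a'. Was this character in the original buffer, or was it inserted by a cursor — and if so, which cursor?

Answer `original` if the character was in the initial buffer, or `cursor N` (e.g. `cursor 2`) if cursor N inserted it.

After op 1 (move_right): buffer="pdqjdawc" (len 8), cursors c1@4 c2@7, authorship ........
After op 2 (insert('l')): buffer="pdqjldawlc" (len 10), cursors c1@5 c2@9, authorship ....1...2.
After op 3 (insert('a')): buffer="pdqjladawlac" (len 12), cursors c1@6 c2@11, authorship ....11...22.
After op 4 (move_left): buffer="pdqjladawlac" (len 12), cursors c1@5 c2@10, authorship ....11...22.
After op 5 (move_left): buffer="pdqjladawlac" (len 12), cursors c1@4 c2@9, authorship ....11...22.
After op 6 (add_cursor(6)): buffer="pdqjladawlac" (len 12), cursors c1@4 c3@6 c2@9, authorship ....11...22.
Authorship (.=original, N=cursor N): . . . . 1 1 . . . 2 2 .
Index 10: author = 2

Answer: cursor 2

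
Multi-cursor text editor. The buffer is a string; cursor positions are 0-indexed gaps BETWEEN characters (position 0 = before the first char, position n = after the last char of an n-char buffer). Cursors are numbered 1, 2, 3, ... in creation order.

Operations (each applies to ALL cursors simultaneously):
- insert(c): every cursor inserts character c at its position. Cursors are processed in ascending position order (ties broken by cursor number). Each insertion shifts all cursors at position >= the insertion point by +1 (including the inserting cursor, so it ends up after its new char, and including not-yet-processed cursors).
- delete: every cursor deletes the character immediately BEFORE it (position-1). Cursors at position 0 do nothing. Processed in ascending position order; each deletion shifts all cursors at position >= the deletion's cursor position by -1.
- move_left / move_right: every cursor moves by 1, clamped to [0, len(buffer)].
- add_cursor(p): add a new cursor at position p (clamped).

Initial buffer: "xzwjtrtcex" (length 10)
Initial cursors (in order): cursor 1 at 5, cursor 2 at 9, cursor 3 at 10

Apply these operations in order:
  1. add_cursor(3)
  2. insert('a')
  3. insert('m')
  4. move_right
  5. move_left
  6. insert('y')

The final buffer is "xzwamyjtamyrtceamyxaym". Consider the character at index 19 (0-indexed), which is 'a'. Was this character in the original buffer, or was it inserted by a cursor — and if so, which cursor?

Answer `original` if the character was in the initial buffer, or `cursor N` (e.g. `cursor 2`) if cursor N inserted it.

After op 1 (add_cursor(3)): buffer="xzwjtrtcex" (len 10), cursors c4@3 c1@5 c2@9 c3@10, authorship ..........
After op 2 (insert('a')): buffer="xzwajtartceaxa" (len 14), cursors c4@4 c1@7 c2@12 c3@14, authorship ...4..1....2.3
After op 3 (insert('m')): buffer="xzwamjtamrtceamxam" (len 18), cursors c4@5 c1@9 c2@15 c3@18, authorship ...44..11....22.33
After op 4 (move_right): buffer="xzwamjtamrtceamxam" (len 18), cursors c4@6 c1@10 c2@16 c3@18, authorship ...44..11....22.33
After op 5 (move_left): buffer="xzwamjtamrtceamxam" (len 18), cursors c4@5 c1@9 c2@15 c3@17, authorship ...44..11....22.33
After op 6 (insert('y')): buffer="xzwamyjtamyrtceamyxaym" (len 22), cursors c4@6 c1@11 c2@18 c3@21, authorship ...444..111....222.333
Authorship (.=original, N=cursor N): . . . 4 4 4 . . 1 1 1 . . . . 2 2 2 . 3 3 3
Index 19: author = 3

Answer: cursor 3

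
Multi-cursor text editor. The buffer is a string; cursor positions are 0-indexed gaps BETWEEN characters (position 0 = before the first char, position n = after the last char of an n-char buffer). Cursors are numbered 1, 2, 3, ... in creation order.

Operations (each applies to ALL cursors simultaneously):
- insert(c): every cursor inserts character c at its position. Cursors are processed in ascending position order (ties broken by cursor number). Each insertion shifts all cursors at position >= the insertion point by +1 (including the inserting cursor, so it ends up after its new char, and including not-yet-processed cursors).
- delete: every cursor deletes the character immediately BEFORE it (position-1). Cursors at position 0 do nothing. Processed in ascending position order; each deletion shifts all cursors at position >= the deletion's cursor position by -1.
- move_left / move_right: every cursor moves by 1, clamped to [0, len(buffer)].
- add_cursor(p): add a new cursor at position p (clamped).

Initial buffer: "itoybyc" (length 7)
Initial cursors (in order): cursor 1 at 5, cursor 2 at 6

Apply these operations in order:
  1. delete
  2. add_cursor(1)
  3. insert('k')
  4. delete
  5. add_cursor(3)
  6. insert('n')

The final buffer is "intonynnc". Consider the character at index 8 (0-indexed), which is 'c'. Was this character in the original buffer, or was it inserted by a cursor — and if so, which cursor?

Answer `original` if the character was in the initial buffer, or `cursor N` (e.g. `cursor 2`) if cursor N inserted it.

After op 1 (delete): buffer="itoyc" (len 5), cursors c1@4 c2@4, authorship .....
After op 2 (add_cursor(1)): buffer="itoyc" (len 5), cursors c3@1 c1@4 c2@4, authorship .....
After op 3 (insert('k')): buffer="iktoykkc" (len 8), cursors c3@2 c1@7 c2@7, authorship .3...12.
After op 4 (delete): buffer="itoyc" (len 5), cursors c3@1 c1@4 c2@4, authorship .....
After op 5 (add_cursor(3)): buffer="itoyc" (len 5), cursors c3@1 c4@3 c1@4 c2@4, authorship .....
After op 6 (insert('n')): buffer="intonynnc" (len 9), cursors c3@2 c4@5 c1@8 c2@8, authorship .3..4.12.
Authorship (.=original, N=cursor N): . 3 . . 4 . 1 2 .
Index 8: author = original

Answer: original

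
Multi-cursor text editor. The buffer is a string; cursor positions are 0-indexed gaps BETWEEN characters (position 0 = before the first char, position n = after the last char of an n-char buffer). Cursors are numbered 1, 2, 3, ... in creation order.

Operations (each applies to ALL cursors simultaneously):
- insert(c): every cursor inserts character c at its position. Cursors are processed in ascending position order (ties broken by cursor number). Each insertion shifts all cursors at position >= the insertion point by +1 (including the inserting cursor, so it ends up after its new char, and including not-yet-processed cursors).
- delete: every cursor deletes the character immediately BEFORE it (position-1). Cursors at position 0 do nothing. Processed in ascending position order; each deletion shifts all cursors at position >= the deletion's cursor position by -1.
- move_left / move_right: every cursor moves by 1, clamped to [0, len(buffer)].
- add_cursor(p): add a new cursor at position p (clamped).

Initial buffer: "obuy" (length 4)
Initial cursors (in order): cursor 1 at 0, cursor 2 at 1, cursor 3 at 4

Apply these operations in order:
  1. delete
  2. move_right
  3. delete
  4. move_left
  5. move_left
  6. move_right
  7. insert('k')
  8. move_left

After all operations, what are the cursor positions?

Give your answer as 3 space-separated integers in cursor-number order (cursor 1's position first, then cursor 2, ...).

After op 1 (delete): buffer="bu" (len 2), cursors c1@0 c2@0 c3@2, authorship ..
After op 2 (move_right): buffer="bu" (len 2), cursors c1@1 c2@1 c3@2, authorship ..
After op 3 (delete): buffer="" (len 0), cursors c1@0 c2@0 c3@0, authorship 
After op 4 (move_left): buffer="" (len 0), cursors c1@0 c2@0 c3@0, authorship 
After op 5 (move_left): buffer="" (len 0), cursors c1@0 c2@0 c3@0, authorship 
After op 6 (move_right): buffer="" (len 0), cursors c1@0 c2@0 c3@0, authorship 
After op 7 (insert('k')): buffer="kkk" (len 3), cursors c1@3 c2@3 c3@3, authorship 123
After op 8 (move_left): buffer="kkk" (len 3), cursors c1@2 c2@2 c3@2, authorship 123

Answer: 2 2 2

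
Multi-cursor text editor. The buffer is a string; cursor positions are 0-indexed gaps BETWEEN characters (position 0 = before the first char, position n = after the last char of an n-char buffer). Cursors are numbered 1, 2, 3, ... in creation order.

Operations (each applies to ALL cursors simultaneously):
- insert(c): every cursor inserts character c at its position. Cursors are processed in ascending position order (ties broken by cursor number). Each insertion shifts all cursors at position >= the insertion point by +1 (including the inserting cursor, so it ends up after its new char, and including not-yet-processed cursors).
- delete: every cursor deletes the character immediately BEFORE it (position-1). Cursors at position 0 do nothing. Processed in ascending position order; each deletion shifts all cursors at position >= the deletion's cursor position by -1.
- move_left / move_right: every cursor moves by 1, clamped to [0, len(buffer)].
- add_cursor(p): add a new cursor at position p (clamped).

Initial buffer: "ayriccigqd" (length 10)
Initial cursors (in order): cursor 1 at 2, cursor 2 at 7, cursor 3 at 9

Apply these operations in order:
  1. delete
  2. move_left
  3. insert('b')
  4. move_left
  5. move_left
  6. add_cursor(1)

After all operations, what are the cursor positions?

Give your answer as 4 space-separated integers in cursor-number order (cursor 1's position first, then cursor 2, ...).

Answer: 0 4 6 1

Derivation:
After op 1 (delete): buffer="ariccgd" (len 7), cursors c1@1 c2@5 c3@6, authorship .......
After op 2 (move_left): buffer="ariccgd" (len 7), cursors c1@0 c2@4 c3@5, authorship .......
After op 3 (insert('b')): buffer="baricbcbgd" (len 10), cursors c1@1 c2@6 c3@8, authorship 1....2.3..
After op 4 (move_left): buffer="baricbcbgd" (len 10), cursors c1@0 c2@5 c3@7, authorship 1....2.3..
After op 5 (move_left): buffer="baricbcbgd" (len 10), cursors c1@0 c2@4 c3@6, authorship 1....2.3..
After op 6 (add_cursor(1)): buffer="baricbcbgd" (len 10), cursors c1@0 c4@1 c2@4 c3@6, authorship 1....2.3..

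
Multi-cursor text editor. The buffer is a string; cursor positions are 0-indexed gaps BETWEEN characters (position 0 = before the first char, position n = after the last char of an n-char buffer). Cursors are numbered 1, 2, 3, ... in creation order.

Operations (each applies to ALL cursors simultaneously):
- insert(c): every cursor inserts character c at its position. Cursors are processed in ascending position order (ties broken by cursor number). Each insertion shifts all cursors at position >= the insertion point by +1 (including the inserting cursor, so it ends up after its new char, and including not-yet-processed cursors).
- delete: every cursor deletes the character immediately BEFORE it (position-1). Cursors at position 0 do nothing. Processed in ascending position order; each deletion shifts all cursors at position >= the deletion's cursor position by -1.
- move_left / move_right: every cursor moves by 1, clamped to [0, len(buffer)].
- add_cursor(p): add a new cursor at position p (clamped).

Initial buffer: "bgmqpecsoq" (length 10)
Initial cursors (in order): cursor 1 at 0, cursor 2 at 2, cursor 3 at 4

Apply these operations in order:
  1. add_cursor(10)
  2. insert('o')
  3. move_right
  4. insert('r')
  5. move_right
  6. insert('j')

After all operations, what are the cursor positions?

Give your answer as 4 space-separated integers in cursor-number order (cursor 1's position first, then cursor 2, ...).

After op 1 (add_cursor(10)): buffer="bgmqpecsoq" (len 10), cursors c1@0 c2@2 c3@4 c4@10, authorship ..........
After op 2 (insert('o')): buffer="obgomqopecsoqo" (len 14), cursors c1@1 c2@4 c3@7 c4@14, authorship 1..2..3......4
After op 3 (move_right): buffer="obgomqopecsoqo" (len 14), cursors c1@2 c2@5 c3@8 c4@14, authorship 1..2..3......4
After op 4 (insert('r')): buffer="obrgomrqoprecsoqor" (len 18), cursors c1@3 c2@7 c3@11 c4@18, authorship 1.1.2.2.3.3.....44
After op 5 (move_right): buffer="obrgomrqoprecsoqor" (len 18), cursors c1@4 c2@8 c3@12 c4@18, authorship 1.1.2.2.3.3.....44
After op 6 (insert('j')): buffer="obrgjomrqjoprejcsoqorj" (len 22), cursors c1@5 c2@10 c3@15 c4@22, authorship 1.1.12.2.23.3.3....444

Answer: 5 10 15 22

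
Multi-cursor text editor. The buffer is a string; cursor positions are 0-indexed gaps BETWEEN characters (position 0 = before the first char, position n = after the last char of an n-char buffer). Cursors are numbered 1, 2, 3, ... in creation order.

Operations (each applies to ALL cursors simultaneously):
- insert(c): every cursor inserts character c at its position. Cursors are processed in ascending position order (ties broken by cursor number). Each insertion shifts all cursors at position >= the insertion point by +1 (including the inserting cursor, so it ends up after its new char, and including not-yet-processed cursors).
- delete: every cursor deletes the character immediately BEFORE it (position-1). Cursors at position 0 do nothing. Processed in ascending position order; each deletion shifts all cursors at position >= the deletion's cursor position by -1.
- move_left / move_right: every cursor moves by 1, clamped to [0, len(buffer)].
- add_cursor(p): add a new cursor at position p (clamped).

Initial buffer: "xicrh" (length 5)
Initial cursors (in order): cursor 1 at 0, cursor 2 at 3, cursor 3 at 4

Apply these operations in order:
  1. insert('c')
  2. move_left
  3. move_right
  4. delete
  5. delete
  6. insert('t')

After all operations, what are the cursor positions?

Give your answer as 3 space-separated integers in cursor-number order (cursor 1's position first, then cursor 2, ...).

Answer: 1 5 5

Derivation:
After op 1 (insert('c')): buffer="cxiccrch" (len 8), cursors c1@1 c2@5 c3@7, authorship 1...2.3.
After op 2 (move_left): buffer="cxiccrch" (len 8), cursors c1@0 c2@4 c3@6, authorship 1...2.3.
After op 3 (move_right): buffer="cxiccrch" (len 8), cursors c1@1 c2@5 c3@7, authorship 1...2.3.
After op 4 (delete): buffer="xicrh" (len 5), cursors c1@0 c2@3 c3@4, authorship .....
After op 5 (delete): buffer="xih" (len 3), cursors c1@0 c2@2 c3@2, authorship ...
After op 6 (insert('t')): buffer="txitth" (len 6), cursors c1@1 c2@5 c3@5, authorship 1..23.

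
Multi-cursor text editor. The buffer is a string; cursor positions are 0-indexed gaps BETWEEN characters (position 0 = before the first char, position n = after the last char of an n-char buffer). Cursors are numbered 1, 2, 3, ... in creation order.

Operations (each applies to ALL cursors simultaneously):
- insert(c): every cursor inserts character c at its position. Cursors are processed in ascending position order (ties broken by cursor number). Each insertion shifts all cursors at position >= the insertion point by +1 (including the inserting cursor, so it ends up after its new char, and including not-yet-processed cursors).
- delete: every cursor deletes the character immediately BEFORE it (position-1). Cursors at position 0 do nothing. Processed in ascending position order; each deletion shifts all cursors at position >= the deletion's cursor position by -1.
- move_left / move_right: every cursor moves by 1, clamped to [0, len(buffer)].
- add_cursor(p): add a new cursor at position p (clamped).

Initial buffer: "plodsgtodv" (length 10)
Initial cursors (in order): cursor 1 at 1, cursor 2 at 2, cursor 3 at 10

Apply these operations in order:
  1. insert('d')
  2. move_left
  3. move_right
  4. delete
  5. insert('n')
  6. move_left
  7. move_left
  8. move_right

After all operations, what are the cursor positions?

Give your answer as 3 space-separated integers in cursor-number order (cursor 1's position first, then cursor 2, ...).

After op 1 (insert('d')): buffer="pdldodsgtodvd" (len 13), cursors c1@2 c2@4 c3@13, authorship .1.2........3
After op 2 (move_left): buffer="pdldodsgtodvd" (len 13), cursors c1@1 c2@3 c3@12, authorship .1.2........3
After op 3 (move_right): buffer="pdldodsgtodvd" (len 13), cursors c1@2 c2@4 c3@13, authorship .1.2........3
After op 4 (delete): buffer="plodsgtodv" (len 10), cursors c1@1 c2@2 c3@10, authorship ..........
After op 5 (insert('n')): buffer="pnlnodsgtodvn" (len 13), cursors c1@2 c2@4 c3@13, authorship .1.2........3
After op 6 (move_left): buffer="pnlnodsgtodvn" (len 13), cursors c1@1 c2@3 c3@12, authorship .1.2........3
After op 7 (move_left): buffer="pnlnodsgtodvn" (len 13), cursors c1@0 c2@2 c3@11, authorship .1.2........3
After op 8 (move_right): buffer="pnlnodsgtodvn" (len 13), cursors c1@1 c2@3 c3@12, authorship .1.2........3

Answer: 1 3 12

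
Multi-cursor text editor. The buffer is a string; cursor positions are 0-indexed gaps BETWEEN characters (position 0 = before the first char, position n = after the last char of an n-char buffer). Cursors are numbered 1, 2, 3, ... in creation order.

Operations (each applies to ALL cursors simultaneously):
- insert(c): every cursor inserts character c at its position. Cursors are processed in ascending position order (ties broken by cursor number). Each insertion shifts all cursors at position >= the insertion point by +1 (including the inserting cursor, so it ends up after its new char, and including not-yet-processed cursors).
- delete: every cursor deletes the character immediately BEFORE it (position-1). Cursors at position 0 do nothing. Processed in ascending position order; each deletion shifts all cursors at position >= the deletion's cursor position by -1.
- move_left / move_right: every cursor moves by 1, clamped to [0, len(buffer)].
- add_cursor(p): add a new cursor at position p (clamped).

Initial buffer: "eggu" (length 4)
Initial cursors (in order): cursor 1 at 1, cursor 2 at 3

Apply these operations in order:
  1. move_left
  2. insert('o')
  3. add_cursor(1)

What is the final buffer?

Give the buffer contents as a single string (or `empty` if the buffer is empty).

After op 1 (move_left): buffer="eggu" (len 4), cursors c1@0 c2@2, authorship ....
After op 2 (insert('o')): buffer="oegogu" (len 6), cursors c1@1 c2@4, authorship 1..2..
After op 3 (add_cursor(1)): buffer="oegogu" (len 6), cursors c1@1 c3@1 c2@4, authorship 1..2..

Answer: oegogu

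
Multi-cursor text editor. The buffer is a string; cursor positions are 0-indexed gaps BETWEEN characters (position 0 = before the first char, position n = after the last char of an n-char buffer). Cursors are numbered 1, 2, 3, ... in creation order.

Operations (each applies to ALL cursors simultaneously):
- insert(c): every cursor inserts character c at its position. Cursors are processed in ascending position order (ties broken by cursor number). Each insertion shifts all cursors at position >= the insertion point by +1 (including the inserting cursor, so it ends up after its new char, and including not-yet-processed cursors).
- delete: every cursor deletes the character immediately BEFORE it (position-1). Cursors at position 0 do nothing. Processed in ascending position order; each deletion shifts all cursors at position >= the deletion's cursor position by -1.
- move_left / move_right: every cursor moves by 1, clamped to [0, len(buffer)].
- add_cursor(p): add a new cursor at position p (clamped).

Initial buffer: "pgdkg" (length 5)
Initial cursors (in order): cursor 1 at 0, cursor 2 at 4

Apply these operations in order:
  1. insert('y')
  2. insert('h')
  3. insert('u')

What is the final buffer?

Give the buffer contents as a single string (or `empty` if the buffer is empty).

After op 1 (insert('y')): buffer="ypgdkyg" (len 7), cursors c1@1 c2@6, authorship 1....2.
After op 2 (insert('h')): buffer="yhpgdkyhg" (len 9), cursors c1@2 c2@8, authorship 11....22.
After op 3 (insert('u')): buffer="yhupgdkyhug" (len 11), cursors c1@3 c2@10, authorship 111....222.

Answer: yhupgdkyhug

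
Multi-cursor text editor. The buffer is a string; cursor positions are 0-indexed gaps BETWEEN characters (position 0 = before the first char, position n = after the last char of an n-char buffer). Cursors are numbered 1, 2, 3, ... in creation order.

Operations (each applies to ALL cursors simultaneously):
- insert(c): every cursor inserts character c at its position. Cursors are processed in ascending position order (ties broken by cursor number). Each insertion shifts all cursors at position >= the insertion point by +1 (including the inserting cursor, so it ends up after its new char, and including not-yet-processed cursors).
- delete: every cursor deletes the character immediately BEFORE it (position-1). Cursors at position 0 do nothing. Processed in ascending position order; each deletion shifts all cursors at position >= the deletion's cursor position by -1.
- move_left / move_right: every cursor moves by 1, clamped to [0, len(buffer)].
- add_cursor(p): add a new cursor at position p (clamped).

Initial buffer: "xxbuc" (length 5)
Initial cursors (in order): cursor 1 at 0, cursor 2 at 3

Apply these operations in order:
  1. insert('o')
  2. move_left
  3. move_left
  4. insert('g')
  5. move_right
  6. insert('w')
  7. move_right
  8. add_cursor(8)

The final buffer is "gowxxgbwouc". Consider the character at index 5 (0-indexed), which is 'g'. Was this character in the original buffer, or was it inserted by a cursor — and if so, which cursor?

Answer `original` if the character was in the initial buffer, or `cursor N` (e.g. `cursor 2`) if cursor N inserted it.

After op 1 (insert('o')): buffer="oxxbouc" (len 7), cursors c1@1 c2@5, authorship 1...2..
After op 2 (move_left): buffer="oxxbouc" (len 7), cursors c1@0 c2@4, authorship 1...2..
After op 3 (move_left): buffer="oxxbouc" (len 7), cursors c1@0 c2@3, authorship 1...2..
After op 4 (insert('g')): buffer="goxxgbouc" (len 9), cursors c1@1 c2@5, authorship 11..2.2..
After op 5 (move_right): buffer="goxxgbouc" (len 9), cursors c1@2 c2@6, authorship 11..2.2..
After op 6 (insert('w')): buffer="gowxxgbwouc" (len 11), cursors c1@3 c2@8, authorship 111..2.22..
After op 7 (move_right): buffer="gowxxgbwouc" (len 11), cursors c1@4 c2@9, authorship 111..2.22..
After op 8 (add_cursor(8)): buffer="gowxxgbwouc" (len 11), cursors c1@4 c3@8 c2@9, authorship 111..2.22..
Authorship (.=original, N=cursor N): 1 1 1 . . 2 . 2 2 . .
Index 5: author = 2

Answer: cursor 2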